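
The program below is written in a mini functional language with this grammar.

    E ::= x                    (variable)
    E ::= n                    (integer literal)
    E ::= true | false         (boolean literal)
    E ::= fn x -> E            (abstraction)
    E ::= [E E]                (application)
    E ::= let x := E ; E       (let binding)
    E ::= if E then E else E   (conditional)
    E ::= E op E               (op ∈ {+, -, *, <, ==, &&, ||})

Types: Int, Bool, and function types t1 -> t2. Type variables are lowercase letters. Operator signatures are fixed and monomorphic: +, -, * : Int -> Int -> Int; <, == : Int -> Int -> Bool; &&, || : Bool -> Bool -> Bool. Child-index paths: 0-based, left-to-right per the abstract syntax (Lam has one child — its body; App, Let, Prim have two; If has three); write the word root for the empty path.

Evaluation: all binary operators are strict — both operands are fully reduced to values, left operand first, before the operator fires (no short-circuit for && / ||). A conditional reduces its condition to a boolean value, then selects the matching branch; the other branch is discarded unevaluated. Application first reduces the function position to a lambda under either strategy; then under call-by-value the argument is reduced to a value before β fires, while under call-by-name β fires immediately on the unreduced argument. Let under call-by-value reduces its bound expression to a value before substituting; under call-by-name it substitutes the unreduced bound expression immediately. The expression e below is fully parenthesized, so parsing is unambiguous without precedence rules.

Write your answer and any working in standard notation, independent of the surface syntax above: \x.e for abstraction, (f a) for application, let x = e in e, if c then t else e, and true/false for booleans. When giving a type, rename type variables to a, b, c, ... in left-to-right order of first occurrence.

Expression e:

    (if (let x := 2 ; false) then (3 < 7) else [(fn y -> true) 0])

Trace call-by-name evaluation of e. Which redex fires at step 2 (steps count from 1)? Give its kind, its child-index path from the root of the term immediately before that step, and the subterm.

Trace:
step 0: (if (let x = 2 in false) then (3 < 7) else ((\y.true) 0))
step 1: [let@0] (if false then (3 < 7) else ((\y.true) 0))
step 2: [if@root] ((\y.true) 0)

Answer: if at root : (if false then (3 < 7) else ((\y.true) 0))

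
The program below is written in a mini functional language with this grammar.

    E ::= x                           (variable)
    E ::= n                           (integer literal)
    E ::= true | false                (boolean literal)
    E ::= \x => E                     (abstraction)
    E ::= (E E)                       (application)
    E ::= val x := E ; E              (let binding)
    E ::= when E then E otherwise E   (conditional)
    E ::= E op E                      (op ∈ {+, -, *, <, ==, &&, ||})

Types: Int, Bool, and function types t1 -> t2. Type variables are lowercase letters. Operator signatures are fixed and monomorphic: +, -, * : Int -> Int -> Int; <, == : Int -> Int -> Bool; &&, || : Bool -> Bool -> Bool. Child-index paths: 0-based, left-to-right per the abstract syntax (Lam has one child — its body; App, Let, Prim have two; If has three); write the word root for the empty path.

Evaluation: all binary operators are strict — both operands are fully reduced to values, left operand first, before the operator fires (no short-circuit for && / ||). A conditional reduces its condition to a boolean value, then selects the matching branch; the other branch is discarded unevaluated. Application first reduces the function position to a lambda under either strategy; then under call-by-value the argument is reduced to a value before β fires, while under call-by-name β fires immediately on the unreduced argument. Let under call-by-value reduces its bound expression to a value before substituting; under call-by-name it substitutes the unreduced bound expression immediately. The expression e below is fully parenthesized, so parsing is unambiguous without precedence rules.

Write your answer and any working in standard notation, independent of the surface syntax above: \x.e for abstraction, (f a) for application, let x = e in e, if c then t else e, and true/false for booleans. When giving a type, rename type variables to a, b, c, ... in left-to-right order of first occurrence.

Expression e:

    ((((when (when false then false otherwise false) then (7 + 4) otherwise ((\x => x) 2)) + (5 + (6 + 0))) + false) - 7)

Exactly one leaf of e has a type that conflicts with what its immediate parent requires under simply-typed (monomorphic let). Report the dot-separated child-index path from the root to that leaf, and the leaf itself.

Derivation:
  unify Bool ~ Bool
  unify Bool ~ Bool
  unify Bool ~ Bool
  unify Int ~ Int
  unify Int ~ Int
x : a
\x._ : a -> a
  unify a -> a ~ Int -> b
  unify a ~ Int
  unify Int ~ b
_ _ : Int
  unify Int ~ Int
  unify Int ~ Int
  unify Int ~ Int
  unify Int ~ Int
  unify Int ~ Int
  unify Int ~ Int
  unify Int ~ Int
  unify Int ~ Int
  unify Bool ~ Int
  FAIL: mismatch Bool ~ Int

Answer: 0.1 : false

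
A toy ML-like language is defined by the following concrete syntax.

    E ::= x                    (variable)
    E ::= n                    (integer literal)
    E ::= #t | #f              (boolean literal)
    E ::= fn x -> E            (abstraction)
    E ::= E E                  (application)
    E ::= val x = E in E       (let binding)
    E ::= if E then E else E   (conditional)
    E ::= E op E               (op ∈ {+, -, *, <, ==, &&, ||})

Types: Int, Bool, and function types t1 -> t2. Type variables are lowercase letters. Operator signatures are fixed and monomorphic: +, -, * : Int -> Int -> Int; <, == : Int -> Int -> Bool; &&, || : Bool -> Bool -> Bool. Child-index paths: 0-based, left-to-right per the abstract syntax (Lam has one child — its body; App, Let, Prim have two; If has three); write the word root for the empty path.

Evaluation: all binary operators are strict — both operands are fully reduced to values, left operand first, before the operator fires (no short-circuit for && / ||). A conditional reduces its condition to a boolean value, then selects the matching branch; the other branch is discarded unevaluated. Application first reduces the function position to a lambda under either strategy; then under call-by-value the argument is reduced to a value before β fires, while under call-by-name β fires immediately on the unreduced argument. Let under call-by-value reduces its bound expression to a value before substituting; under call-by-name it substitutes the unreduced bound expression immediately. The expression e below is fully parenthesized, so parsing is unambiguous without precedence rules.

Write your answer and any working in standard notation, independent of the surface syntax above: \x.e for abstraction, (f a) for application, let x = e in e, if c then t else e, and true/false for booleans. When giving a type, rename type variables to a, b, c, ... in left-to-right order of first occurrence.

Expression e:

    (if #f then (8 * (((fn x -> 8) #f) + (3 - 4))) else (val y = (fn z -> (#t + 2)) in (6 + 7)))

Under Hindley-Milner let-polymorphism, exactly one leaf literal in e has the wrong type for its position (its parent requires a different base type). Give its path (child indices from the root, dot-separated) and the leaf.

Answer: 2.0.0.0 : true

Working:
  unify Bool ~ Bool
  unify Int ~ Int
\x._ : a -> Int
  unify a -> Int ~ Bool -> b
  unify a ~ Bool
  unify Int ~ b
_ _ : Int
  unify Int ~ Int
  unify Int ~ Int
  unify Int ~ Int
  unify Int ~ Int
  unify Int ~ Int
  unify Bool ~ Int
  FAIL: mismatch Bool ~ Int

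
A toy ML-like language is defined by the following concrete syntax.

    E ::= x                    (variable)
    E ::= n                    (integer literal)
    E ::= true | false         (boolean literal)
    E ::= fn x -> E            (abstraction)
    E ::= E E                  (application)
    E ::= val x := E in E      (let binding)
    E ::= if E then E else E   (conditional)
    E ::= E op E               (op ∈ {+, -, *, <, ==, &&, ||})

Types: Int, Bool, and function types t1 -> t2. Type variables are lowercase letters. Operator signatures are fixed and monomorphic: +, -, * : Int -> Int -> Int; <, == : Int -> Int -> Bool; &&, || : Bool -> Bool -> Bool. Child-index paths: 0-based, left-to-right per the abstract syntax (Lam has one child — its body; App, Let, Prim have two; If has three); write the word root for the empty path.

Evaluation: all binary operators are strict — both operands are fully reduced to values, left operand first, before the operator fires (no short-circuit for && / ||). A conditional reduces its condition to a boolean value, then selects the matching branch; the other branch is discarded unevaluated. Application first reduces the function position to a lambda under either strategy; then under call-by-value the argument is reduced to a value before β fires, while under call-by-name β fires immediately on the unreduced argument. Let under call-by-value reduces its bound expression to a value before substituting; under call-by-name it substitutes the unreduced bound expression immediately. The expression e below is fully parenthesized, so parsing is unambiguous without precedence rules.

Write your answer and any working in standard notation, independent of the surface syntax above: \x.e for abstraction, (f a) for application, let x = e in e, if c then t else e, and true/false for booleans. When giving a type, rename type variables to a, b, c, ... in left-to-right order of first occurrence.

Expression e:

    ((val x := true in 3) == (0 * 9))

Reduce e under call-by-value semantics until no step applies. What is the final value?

Trace:
step 0: ((let x = true in 3) == (0 * 9))
step 1: [let@0] (3 == (0 * 9))
step 2: [delta@1] (3 == 0)
step 3: [delta@root] false

Answer: false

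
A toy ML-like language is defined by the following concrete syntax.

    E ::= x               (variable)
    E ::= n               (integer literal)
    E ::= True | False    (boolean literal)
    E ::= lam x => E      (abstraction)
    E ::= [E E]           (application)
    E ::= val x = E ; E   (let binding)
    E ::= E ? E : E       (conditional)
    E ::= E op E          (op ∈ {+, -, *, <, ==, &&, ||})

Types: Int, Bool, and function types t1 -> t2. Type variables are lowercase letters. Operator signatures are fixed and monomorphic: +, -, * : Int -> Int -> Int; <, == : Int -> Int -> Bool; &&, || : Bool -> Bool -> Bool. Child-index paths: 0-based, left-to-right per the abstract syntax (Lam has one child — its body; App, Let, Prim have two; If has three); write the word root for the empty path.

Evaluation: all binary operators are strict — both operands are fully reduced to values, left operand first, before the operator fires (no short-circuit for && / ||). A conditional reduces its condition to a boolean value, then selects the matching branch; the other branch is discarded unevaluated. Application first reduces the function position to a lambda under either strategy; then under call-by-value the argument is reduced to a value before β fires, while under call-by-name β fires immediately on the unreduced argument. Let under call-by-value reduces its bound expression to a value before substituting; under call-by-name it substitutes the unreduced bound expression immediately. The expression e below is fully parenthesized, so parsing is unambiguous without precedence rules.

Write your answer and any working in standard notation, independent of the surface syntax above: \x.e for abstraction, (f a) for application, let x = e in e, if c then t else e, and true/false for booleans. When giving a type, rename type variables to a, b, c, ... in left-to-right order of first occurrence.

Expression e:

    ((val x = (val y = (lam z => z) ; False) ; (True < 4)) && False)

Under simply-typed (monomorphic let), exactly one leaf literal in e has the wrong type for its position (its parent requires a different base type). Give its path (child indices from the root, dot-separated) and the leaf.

Answer: 0.1.0 : true

Trace:
z : a
\z._ : a -> a
let y : a -> a
let x : Bool
  unify Bool ~ Int
  FAIL: mismatch Bool ~ Int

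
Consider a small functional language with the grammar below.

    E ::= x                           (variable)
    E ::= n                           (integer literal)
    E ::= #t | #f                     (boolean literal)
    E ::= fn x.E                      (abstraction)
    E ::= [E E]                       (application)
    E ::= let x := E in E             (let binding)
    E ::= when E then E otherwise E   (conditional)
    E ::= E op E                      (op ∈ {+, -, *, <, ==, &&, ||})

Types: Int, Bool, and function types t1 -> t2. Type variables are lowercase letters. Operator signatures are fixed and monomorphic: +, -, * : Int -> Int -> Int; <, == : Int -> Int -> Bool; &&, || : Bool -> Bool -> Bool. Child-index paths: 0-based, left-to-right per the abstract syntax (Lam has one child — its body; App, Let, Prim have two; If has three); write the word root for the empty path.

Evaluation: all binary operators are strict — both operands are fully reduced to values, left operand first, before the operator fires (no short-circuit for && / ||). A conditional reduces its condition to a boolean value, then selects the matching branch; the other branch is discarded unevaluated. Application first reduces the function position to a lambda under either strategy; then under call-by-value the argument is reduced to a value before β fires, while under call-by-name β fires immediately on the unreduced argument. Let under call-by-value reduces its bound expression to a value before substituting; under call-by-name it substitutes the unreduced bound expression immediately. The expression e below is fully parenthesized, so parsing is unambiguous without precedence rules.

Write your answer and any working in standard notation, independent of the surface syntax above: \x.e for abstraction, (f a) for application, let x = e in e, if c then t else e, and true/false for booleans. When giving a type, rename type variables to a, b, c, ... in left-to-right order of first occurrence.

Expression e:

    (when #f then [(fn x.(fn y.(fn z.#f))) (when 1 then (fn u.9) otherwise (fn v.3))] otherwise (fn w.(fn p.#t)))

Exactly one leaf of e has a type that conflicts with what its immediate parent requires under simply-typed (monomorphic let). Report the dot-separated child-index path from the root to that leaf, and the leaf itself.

Trace:
  unify Bool ~ Bool
\z._ : c -> Bool
\y._ : b -> c -> Bool
\x._ : a -> b -> c -> Bool
  unify Int ~ Bool
  FAIL: mismatch Int ~ Bool

Answer: 1.1.0 : 1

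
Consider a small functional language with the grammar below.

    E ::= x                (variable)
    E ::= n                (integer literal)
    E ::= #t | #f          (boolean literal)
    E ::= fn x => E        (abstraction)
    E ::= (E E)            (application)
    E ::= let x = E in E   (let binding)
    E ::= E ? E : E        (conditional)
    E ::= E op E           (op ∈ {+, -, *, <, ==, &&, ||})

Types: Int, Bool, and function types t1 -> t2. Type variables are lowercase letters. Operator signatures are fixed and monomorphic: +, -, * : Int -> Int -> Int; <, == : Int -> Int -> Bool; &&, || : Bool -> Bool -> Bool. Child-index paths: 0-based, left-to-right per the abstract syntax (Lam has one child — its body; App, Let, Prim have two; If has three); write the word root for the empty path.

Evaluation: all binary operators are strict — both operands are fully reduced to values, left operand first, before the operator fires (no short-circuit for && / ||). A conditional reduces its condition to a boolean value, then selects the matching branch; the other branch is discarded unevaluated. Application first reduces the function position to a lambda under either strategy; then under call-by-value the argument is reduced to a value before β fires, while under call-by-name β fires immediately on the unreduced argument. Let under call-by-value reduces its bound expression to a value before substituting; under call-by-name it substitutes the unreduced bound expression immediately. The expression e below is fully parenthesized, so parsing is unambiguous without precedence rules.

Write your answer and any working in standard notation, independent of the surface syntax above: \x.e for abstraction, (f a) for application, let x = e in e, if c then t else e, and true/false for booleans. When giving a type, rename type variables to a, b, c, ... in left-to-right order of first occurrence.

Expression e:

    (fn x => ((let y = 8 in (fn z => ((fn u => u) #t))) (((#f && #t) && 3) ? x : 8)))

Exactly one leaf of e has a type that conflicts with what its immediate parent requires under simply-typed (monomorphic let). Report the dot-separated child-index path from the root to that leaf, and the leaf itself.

Trace:
let y : Int
u : c
\u._ : c -> c
  unify c -> c ~ Bool -> d
  unify c ~ Bool
  unify Bool ~ d
_ _ : Bool
\z._ : b -> Bool
  unify Bool ~ Bool
  unify Bool ~ Bool
  unify Bool ~ Bool
  unify Int ~ Bool
  FAIL: mismatch Int ~ Bool

Answer: 0.1.0.1 : 3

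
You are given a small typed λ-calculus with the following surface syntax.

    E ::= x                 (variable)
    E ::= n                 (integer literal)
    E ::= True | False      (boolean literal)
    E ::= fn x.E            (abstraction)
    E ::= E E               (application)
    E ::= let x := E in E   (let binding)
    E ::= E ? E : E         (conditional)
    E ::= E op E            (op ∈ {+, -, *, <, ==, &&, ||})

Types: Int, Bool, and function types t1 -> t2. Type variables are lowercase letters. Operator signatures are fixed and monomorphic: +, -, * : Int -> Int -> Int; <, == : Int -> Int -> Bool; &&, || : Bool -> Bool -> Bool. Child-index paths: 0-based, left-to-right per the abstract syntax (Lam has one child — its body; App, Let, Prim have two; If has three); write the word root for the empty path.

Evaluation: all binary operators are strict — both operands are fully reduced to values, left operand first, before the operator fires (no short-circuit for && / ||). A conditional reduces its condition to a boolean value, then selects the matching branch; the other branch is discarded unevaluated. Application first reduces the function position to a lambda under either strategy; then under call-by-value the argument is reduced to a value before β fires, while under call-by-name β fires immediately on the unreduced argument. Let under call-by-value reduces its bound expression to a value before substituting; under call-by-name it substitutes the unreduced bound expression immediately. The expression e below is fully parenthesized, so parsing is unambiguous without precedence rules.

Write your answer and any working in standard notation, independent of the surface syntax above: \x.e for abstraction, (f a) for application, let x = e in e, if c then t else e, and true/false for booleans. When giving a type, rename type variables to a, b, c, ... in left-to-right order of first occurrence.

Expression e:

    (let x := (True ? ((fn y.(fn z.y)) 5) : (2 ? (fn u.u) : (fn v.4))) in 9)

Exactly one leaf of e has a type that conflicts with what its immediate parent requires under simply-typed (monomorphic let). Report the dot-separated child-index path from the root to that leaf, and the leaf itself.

Answer: 0.2.0 : 2

Trace:
  unify Bool ~ Bool
y : a
\z._ : b -> a
\y._ : a -> b -> a
  unify a -> b -> a ~ Int -> c
  unify a ~ Int
  unify b -> Int ~ c
_ _ : b -> Int
  unify Int ~ Bool
  FAIL: mismatch Int ~ Bool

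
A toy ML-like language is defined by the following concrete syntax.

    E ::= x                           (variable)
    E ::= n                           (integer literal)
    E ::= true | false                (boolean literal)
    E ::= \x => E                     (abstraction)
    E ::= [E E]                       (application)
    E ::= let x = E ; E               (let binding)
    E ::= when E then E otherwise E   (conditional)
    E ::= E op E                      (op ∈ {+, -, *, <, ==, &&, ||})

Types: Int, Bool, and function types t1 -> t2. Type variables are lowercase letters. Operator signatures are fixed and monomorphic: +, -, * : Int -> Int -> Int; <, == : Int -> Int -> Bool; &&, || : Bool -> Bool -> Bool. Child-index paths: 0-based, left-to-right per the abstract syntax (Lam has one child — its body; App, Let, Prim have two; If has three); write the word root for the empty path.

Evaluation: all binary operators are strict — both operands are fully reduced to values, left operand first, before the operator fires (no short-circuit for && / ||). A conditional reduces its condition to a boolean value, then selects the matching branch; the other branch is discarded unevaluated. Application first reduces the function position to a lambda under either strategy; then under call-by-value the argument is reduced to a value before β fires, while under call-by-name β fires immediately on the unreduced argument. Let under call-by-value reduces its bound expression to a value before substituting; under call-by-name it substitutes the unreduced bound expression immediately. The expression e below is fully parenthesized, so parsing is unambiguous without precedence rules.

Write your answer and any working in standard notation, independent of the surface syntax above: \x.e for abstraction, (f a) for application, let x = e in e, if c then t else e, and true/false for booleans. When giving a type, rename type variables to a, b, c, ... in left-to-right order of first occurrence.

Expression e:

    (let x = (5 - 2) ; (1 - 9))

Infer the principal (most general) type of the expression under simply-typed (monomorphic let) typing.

Answer: Int

Derivation:
  unify Int ~ Int
  unify Int ~ Int
let x : Int
  unify Int ~ Int
  unify Int ~ Int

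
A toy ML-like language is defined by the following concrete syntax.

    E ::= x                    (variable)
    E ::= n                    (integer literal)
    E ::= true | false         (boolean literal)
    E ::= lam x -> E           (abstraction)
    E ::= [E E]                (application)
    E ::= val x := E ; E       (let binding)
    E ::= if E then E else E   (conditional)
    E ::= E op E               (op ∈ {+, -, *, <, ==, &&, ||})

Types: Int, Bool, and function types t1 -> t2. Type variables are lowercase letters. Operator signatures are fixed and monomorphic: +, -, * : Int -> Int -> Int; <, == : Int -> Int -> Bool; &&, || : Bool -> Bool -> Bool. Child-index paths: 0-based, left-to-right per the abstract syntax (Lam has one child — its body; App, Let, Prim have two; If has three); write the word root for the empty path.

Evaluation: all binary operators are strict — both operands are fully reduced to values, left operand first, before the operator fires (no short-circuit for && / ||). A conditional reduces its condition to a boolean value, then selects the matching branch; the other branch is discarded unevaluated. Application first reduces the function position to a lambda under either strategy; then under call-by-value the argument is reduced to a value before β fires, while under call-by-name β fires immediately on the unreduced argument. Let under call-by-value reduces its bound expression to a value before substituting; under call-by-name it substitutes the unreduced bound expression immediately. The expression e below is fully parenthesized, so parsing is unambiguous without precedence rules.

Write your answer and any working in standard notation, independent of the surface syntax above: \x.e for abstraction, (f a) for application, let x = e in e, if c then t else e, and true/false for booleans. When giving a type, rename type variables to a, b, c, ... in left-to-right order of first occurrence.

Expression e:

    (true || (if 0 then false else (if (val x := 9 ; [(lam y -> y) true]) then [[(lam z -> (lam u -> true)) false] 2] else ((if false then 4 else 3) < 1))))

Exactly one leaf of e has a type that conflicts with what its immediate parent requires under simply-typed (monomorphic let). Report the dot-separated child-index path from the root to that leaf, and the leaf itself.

Working:
  unify Bool ~ Bool
  unify Int ~ Bool
  FAIL: mismatch Int ~ Bool

Answer: 1.0 : 0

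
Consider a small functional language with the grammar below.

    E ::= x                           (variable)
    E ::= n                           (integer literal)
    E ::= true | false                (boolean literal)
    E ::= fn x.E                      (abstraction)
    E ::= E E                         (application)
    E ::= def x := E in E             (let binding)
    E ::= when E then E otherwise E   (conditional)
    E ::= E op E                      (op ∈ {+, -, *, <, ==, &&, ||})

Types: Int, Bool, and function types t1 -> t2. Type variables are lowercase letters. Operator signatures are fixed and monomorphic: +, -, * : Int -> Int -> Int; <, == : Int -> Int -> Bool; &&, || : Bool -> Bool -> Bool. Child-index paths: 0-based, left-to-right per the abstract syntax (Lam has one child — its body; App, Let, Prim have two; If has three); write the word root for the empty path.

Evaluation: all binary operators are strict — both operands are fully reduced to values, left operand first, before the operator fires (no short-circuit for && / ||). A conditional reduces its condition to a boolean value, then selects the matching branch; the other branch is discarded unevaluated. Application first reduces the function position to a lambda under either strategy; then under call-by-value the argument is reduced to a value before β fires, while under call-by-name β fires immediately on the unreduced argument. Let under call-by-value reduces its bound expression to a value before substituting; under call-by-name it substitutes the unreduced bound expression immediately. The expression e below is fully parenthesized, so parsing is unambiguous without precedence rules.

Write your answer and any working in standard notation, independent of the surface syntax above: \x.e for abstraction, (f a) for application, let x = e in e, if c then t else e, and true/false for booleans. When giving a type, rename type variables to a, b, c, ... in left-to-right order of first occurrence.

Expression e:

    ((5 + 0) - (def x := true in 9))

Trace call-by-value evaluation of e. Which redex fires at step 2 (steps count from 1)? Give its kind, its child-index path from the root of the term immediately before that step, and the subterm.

Trace:
step 0: ((5 + 0) - (let x = true in 9))
step 1: [delta@0] (5 - (let x = true in 9))
step 2: [let@1] (5 - 9)

Answer: let at 1 : (let x = true in 9)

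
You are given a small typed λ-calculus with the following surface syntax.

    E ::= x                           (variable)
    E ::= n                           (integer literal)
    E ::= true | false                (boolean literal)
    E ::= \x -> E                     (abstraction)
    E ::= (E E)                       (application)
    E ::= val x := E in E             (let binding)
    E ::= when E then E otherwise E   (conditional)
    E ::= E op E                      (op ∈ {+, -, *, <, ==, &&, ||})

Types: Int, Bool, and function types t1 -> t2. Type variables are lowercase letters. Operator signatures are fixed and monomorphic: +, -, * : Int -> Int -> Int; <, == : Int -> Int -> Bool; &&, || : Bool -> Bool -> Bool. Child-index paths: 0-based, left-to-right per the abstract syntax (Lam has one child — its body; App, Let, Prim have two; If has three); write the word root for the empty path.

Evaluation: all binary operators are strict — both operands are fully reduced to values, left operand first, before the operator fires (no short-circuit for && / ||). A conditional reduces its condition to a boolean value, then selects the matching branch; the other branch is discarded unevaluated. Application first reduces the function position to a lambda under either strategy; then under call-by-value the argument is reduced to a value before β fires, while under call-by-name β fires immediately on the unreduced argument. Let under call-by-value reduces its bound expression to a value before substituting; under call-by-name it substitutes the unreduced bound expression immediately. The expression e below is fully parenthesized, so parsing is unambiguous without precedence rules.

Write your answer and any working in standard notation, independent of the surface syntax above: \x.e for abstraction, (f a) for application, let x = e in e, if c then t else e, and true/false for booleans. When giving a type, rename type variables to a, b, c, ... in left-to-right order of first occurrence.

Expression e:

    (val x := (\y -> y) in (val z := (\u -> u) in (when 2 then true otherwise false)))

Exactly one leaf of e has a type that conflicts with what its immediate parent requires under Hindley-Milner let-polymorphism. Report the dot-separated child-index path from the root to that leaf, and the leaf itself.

Answer: 1.1.0 : 2

Trace:
y : a
\y._ : a -> a
let x : forall. a -> a
u : b
\u._ : b -> b
let z : forall. b -> b
  unify Int ~ Bool
  FAIL: mismatch Int ~ Bool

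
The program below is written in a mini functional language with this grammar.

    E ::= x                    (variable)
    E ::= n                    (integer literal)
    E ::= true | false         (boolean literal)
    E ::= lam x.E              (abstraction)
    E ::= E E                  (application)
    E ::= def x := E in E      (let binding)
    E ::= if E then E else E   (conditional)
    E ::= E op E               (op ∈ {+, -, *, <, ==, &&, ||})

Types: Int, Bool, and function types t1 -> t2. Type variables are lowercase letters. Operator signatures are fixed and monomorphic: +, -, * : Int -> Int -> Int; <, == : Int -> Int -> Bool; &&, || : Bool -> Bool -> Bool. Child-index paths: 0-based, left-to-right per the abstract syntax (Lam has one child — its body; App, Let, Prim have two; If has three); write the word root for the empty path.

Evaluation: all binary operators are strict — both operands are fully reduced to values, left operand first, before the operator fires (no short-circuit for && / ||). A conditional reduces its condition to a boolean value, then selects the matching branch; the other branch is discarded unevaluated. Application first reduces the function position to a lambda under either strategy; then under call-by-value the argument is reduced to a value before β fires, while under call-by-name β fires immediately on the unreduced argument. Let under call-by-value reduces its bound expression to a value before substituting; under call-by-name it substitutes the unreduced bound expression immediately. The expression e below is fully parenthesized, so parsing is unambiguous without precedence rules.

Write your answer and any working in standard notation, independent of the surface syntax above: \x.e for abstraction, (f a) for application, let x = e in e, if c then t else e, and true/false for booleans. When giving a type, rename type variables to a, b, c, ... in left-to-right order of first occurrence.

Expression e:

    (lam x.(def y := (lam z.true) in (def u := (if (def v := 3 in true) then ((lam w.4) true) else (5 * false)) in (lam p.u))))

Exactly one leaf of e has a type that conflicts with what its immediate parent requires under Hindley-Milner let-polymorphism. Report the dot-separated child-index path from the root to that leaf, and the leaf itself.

Answer: 0.1.0.2.1 : false

Working:
\z._ : b -> Bool
let y : forall. b -> Bool
let v : Int
  unify Bool ~ Bool
\w._ : c -> Int
  unify c -> Int ~ Bool -> d
  unify c ~ Bool
  unify Int ~ d
_ _ : Int
  unify Int ~ Int
  unify Bool ~ Int
  FAIL: mismatch Bool ~ Int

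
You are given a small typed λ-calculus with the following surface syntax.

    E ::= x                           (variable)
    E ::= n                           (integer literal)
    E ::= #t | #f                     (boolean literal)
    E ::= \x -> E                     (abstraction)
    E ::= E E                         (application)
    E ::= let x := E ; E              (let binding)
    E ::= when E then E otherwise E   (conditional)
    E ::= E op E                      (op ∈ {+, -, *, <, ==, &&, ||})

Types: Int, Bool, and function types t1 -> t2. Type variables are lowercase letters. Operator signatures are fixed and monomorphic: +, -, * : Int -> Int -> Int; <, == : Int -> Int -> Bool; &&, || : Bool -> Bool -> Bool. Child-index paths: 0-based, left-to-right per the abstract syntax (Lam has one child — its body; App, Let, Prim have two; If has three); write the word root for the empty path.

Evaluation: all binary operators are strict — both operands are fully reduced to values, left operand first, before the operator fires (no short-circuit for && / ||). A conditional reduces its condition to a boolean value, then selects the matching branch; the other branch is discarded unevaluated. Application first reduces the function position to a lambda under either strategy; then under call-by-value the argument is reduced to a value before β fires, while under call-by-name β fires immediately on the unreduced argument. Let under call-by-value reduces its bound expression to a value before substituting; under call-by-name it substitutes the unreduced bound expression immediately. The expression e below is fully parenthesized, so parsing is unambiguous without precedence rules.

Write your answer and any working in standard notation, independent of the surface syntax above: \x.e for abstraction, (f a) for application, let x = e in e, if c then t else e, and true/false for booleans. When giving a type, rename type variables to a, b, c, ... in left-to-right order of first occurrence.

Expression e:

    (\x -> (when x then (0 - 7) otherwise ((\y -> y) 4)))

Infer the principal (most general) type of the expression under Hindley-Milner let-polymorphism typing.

Working:
x : a
  unify a ~ Bool
  unify Int ~ Int
  unify Int ~ Int
y : b
\y._ : b -> b
  unify b -> b ~ Int -> c
  unify b ~ Int
  unify Int ~ c
_ _ : Int
  unify Int ~ Int
\x._ : Bool -> Int

Answer: Bool -> Int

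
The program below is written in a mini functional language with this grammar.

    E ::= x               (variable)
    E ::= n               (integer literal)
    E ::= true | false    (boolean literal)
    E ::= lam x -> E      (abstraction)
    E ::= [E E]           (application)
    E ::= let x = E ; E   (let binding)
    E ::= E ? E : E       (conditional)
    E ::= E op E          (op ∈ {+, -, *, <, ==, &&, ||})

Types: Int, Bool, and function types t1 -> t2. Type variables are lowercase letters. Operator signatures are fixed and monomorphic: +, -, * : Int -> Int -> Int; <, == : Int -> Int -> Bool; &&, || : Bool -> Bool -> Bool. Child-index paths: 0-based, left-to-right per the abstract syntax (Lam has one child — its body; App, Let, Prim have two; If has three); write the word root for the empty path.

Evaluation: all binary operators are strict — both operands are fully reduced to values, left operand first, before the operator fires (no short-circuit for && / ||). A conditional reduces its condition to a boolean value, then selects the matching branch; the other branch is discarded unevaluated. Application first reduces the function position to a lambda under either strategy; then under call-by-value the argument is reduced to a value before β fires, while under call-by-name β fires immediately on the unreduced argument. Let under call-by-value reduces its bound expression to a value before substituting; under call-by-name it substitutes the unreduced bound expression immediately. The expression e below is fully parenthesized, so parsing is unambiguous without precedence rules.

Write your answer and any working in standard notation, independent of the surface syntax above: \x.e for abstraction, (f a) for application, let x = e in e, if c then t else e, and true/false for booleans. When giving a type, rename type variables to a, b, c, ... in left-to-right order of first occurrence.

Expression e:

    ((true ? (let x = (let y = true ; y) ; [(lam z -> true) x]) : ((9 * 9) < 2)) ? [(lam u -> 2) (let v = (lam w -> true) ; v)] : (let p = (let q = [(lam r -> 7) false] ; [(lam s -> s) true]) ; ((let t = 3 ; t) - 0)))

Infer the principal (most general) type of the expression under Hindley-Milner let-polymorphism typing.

Answer: Int

Derivation:
  unify Bool ~ Bool
let y : Bool
y : Bool
let x : Bool
\z._ : a -> Bool
x : Bool
  unify a -> Bool ~ Bool -> b
  unify a ~ Bool
  unify Bool ~ b
_ _ : Bool
  unify Int ~ Int
  unify Int ~ Int
  unify Int ~ Int
  unify Int ~ Int
  unify Bool ~ Bool
  unify Bool ~ Bool
\u._ : c -> Int
\w._ : d -> Bool
let v : forall. d -> Bool
v : e -> Bool
  unify c -> Int ~ (e -> Bool) -> f
  unify c ~ e -> Bool
  unify Int ~ f
_ _ : Int
\r._ : g -> Int
  unify g -> Int ~ Bool -> h
  unify g ~ Bool
  unify Int ~ h
_ _ : Int
let q : Int
s : i
\s._ : i -> i
  unify i -> i ~ Bool -> j
  unify i ~ Bool
  unify Bool ~ j
_ _ : Bool
let p : Bool
let t : Int
t : Int
  unify Int ~ Int
  unify Int ~ Int
  unify Int ~ Int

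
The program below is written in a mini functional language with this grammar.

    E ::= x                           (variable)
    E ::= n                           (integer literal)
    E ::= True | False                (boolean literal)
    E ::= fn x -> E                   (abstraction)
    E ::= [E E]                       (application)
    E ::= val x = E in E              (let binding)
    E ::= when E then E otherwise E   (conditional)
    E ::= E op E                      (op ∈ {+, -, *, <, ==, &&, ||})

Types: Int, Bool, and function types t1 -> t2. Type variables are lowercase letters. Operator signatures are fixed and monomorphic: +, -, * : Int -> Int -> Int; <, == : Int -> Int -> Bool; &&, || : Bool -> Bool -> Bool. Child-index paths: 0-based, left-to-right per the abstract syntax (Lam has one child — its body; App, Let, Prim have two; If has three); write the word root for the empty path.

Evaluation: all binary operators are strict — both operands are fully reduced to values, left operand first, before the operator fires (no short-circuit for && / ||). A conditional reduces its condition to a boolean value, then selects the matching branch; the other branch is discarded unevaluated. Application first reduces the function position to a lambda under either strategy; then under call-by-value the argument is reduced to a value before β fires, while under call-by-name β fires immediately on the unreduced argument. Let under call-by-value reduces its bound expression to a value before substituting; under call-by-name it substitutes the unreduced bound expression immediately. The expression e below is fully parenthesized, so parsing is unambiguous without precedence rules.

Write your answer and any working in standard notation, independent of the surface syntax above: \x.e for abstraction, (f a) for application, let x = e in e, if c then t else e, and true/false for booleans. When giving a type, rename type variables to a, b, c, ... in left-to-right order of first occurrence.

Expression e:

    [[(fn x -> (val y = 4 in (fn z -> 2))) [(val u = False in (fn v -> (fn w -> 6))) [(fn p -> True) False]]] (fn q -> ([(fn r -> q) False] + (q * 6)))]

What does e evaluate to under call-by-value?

Trace:
step 0: (((\x.(let y = 4 in (\z.2))) ((let u = false in (\v.(\w.6))) ((\p.true) false))) (\q.(((\r.q) false) + (q * 6))))
step 1: [let@0.1.0] (((\x.(let y = 4 in (\z.2))) ((\v.(\w.6)) ((\p.true) false))) (\q.(((\r.q) false) + (q * 6))))
step 2: [beta@0.1.1] (((\x.(let y = 4 in (\z.2))) ((\v.(\w.6)) true)) (\q.(((\r.q) false) + (q * 6))))
step 3: [beta@0.1] (((\x.(let y = 4 in (\z.2))) (\w.6)) (\q.(((\r.q) false) + (q * 6))))
step 4: [beta@0] ((let y = 4 in (\z.2)) (\q.(((\r.q) false) + (q * 6))))
step 5: [let@0] ((\z.2) (\q.(((\r.q) false) + (q * 6))))
step 6: [beta@root] 2

Answer: 2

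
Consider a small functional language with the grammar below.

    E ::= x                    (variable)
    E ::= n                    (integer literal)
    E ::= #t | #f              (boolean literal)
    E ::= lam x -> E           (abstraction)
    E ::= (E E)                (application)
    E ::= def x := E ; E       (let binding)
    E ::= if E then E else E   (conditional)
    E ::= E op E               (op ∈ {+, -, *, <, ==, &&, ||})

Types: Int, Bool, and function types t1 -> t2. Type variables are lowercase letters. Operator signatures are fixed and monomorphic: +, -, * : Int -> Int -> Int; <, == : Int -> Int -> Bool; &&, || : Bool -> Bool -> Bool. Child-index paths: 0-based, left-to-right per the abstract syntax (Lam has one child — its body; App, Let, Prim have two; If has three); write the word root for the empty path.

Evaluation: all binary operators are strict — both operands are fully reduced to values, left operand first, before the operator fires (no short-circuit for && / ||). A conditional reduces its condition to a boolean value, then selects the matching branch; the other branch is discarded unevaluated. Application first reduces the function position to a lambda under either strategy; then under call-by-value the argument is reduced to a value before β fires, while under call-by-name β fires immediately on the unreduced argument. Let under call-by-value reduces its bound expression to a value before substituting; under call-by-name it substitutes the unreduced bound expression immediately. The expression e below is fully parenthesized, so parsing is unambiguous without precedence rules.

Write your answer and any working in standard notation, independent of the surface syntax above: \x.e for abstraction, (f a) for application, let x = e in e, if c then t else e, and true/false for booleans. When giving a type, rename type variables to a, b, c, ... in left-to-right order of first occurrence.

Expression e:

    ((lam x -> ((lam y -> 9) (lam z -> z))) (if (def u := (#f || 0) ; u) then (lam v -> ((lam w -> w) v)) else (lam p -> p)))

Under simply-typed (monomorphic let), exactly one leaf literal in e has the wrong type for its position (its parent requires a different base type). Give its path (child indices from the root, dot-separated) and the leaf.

Trace:
\y._ : b -> Int
z : c
\z._ : c -> c
  unify b -> Int ~ (c -> c) -> d
  unify b ~ c -> c
  unify Int ~ d
_ _ : Int
\x._ : a -> Int
  unify Bool ~ Bool
  unify Int ~ Bool
  FAIL: mismatch Int ~ Bool

Answer: 1.0.0.1 : 0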